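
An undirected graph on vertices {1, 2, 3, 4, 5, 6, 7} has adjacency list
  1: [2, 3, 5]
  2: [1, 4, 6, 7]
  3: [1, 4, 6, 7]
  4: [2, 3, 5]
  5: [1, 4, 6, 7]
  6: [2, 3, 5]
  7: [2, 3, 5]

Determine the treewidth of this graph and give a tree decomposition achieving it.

The largest bag has 4 vertices, giving width 3; this decomposition certifies tw(G) ≤ 3. For the lower bound: the 4 vertex sets {4,5}, {1,2}, {3}, {6} are disjoint, each induces a connected subgraph, and every pair is joined by at least one edge of G. Contracting each set to a single vertex therefore yields K_{4} as a minor, and since treewidth is minor-monotone, tw(G) ≥ tw(K_{4}) = 3. Hence tw(G) = 3 exactly.

Treewidth 3.
One optimal decomposition is:
Bags: B1 = {2, 3, 4, 5}  B2 = {1, 2, 3, 5}  B3 = {2, 3, 5, 6}  B4 = {2, 3, 5, 7}
Tree: B1–B2, B2–B3, B3–B4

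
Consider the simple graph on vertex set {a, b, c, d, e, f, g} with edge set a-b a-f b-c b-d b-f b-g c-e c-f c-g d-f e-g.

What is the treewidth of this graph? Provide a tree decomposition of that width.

Every bag has size at most 3, so the width is 3 − 1 = 2 and tw(G) ≤ 2. For the lower bound, the 3 vertices {c, e, g} are pairwise adjacent, and any tree decomposition puts a clique entirely inside one bag — forcing width ≥ 2. Combining the bounds, tw(G) = 2.

Treewidth 2.
One optimal decomposition is:
Bags: B1 = {b, c, g}  B2 = {b, c, f}  B3 = {a, b, f}  B4 = {c, e, g}  B5 = {b, d, f}
Tree: B1–B2, B2–B3, B1–B4, B2–B5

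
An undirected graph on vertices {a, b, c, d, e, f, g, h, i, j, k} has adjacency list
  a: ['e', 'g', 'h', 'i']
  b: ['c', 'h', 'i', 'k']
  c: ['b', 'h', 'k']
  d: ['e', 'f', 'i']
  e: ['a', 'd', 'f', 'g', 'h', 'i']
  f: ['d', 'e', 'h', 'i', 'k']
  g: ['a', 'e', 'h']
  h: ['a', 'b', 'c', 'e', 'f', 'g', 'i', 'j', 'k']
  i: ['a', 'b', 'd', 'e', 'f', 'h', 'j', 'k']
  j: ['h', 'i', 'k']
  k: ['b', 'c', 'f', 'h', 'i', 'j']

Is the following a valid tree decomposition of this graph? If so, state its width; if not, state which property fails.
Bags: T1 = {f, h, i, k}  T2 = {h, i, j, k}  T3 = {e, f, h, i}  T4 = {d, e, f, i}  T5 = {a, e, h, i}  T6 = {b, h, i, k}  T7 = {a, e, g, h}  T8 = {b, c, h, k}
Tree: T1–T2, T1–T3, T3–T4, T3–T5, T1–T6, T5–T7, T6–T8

Checking the three conditions: (i) the bags cover all of {a, b, c, d, e, f, g, h, i, j, k}; (ii) for each edge, some bag contains both endpoints; (iii) the bags containing any fixed vertex form a subtree. All hold, so the decomposition is valid with width 4 − 1 = 3.

Yes; width 3.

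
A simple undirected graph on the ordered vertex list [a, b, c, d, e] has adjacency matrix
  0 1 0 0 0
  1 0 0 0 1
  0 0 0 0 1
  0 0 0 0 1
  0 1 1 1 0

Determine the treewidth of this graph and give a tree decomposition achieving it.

Every bag has size at most 2, so the width is 2 − 1 = 1 and tw(G) ≤ 1. Since G has at least one edge (e.g. a–b), it is not an edgeless graph, so tw(G) ≥ 1. The upper and lower bounds meet at 1, so that is the treewidth.

Treewidth 1.
Bags: B1 = {a, b}  B2 = {b, e}  B3 = {d, e}  B4 = {c, e}
Tree: B1–B2, B2–B3, B3–B4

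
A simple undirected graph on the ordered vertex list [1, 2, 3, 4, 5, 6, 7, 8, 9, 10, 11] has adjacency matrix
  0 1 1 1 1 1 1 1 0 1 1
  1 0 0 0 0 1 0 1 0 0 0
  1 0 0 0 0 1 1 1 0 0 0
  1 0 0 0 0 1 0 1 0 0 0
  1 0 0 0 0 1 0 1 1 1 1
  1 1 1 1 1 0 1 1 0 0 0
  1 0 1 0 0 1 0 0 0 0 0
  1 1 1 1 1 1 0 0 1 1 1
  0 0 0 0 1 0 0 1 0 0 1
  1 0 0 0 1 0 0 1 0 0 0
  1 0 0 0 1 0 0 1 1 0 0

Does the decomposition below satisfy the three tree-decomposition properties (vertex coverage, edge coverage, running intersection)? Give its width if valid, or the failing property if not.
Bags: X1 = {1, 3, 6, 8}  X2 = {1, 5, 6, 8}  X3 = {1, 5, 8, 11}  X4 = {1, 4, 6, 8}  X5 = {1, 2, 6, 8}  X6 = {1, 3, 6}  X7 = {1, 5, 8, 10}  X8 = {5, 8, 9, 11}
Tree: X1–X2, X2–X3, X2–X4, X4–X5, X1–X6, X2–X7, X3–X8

No — vertex 7 appears in no bag.

A tree decomposition must satisfy three properties: every vertex lies in some bag; for every edge, both endpoints lie together in some bag; and for every vertex, the bags containing it form a connected subtree. Here vertex 7 appears in no bag, so the decomposition is invalid.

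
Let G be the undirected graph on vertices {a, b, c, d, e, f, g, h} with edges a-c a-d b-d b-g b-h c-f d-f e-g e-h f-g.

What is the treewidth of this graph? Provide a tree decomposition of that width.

Treewidth 2.
Bags: B1 = {a, c, f}  B2 = {a, d, f}  B3 = {d, f, g}  B4 = {b, d, g}  B5 = {b, e, g}  B6 = {b, e, h}
Tree: B1–B2, B2–B3, B3–B4, B4–B5, B5–B6

Every bag has size at most 3, so the width is 3 − 1 = 2 and tw(G) ≤ 2. Since c–a–d–f–c is a cycle in G, G is not acyclic. Forests are exactly the graphs of treewidth ≤ 1, so tw(G) ≥ 2. Hence tw(G) = 2 exactly.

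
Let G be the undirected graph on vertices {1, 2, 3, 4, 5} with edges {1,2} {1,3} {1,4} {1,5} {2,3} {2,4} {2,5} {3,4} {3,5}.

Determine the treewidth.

A width-3 tree decomposition is:
Bags: B1 = {1, 2, 3, 4}  B2 = {1, 2, 3, 5}
Tree: B1–B2
Every bag has size at most 4, so the width is 4 − 1 = 3 and tw(G) ≤ 3. Conversely, {1, 2, 3, 4} is a clique of size 4, and the vertices of any clique must share a bag in every tree decomposition; so some bag has ≥ 4 vertices and tw(G) ≥ 3. Therefore the treewidth is 3.

3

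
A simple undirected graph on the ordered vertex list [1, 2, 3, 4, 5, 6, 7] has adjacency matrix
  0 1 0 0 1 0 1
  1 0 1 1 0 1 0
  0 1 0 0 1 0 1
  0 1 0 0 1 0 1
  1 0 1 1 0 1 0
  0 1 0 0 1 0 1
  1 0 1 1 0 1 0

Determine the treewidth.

3

A width-3 tree decomposition is:
Bags: B1 = {1, 2, 5, 7}  B2 = {2, 3, 5, 7}  B3 = {2, 5, 6, 7}  B4 = {2, 4, 5, 7}
Tree: B1–B2, B2–B3, B3–B4
Every bag has size at most 4, so the width is 4 − 1 = 3 and tw(G) ≤ 3. For the lower bound: the 4 vertex sets {1,7}, {3,5}, {2}, {6} are disjoint, each induces a connected subgraph, and every pair is joined by at least one edge of G. Contracting each set to a single vertex therefore yields K_{4} as a minor, and since treewidth is minor-monotone, tw(G) ≥ tw(K_{4}) = 3. Therefore the treewidth is 3.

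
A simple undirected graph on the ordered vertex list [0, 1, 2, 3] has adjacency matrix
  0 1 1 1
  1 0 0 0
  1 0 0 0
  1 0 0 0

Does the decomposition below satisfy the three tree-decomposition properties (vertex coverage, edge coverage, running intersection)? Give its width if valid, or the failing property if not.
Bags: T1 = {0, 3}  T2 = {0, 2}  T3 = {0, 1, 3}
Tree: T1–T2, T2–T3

No — bags containing vertex 3 are not connected in the tree.

A tree decomposition must satisfy three properties: every vertex lies in some bag; for every edge, both endpoints lie together in some bag; and for every vertex, the bags containing it form a connected subtree. Here bags containing vertex 3 are not connected in the tree, so the decomposition is invalid.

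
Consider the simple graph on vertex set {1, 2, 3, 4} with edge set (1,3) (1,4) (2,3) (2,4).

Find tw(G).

2

A width-2 tree decomposition is:
Bags: B1 = {1, 2, 4}  B2 = {1, 2, 3}
Tree: B1–B2
Each bag holds 3 vertices, so the decomposition has width 2, which upper-bounds the treewidth. For the lower bound, G contains the cycle 2–4–1–3–2, so G is not a forest; only forests have treewidth ≤ 1, hence tw(G) ≥ 2. Combining the bounds, tw(G) = 2.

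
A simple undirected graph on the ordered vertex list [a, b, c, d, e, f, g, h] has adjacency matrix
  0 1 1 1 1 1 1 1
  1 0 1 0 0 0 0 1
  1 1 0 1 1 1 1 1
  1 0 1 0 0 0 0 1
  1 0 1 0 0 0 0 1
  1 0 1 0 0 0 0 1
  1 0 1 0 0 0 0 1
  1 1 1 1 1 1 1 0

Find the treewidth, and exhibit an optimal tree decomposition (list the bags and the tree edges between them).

Every bag has size at most 4, so the width is 4 − 1 = 3 and tw(G) ≤ 3. On the other hand G contains the 4-clique {a, c, d, h}. A clique must lie in a single bag of any decomposition, so no decomposition can have width below 3. Therefore the treewidth is 3.

Treewidth 3.
One such decomposition:
Bags: B1 = {a, c, g, h}  B2 = {a, c, d, h}  B3 = {a, c, f, h}  B4 = {a, b, c, h}  B5 = {a, c, e, h}
Tree: B1–B2, B2–B3, B2–B4, B4–B5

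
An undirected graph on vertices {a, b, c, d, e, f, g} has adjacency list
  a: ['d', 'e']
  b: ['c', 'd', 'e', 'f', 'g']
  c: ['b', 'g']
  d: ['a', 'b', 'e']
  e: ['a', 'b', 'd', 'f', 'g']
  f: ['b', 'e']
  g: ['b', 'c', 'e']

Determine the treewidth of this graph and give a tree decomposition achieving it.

Treewidth 2.
One optimal decomposition is:
Bags: B1 = {b, d, e}  B2 = {a, d, e}  B3 = {b, e, f}  B4 = {b, e, g}  B5 = {b, c, g}
Tree: B1–B2, B1–B3, B1–B4, B4–B5

The largest bag has 3 vertices, giving width 2; this decomposition certifies tw(G) ≤ 2. For the lower bound, the 3 vertices {a, d, e} are pairwise adjacent, and any tree decomposition puts a clique entirely inside one bag — forcing width ≥ 2. Therefore the treewidth is 2.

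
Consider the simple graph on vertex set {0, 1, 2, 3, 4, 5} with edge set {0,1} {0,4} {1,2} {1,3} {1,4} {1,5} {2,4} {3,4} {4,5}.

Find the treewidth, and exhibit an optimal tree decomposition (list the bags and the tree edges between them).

The largest bag has 3 vertices, giving width 2; this decomposition certifies tw(G) ≤ 2. For the lower bound, the 3 vertices {0, 1, 4} are pairwise adjacent, and any tree decomposition puts a clique entirely inside one bag — forcing width ≥ 2. Therefore the treewidth is 2.

Treewidth 2.
Bags: B1 = {0, 1, 4}  B2 = {1, 4, 5}  B3 = {1, 3, 4}  B4 = {1, 2, 4}
Tree: B1–B2, B2–B3, B3–B4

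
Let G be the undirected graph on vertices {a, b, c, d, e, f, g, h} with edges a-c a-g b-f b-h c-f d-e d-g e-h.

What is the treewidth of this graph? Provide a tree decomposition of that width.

Every bag has size at most 3, so the width is 3 − 1 = 2 and tw(G) ≤ 2. The edges a–c–f–b–h–e–d–g–a form a cycle, so G is not a tree and its treewidth is at least 2. Therefore the treewidth is 2.

Treewidth 2.
Bags: B1 = {a, c, f}  B2 = {a, b, f}  B3 = {a, b, h}  B4 = {a, e, h}  B5 = {a, d, e}  B6 = {a, d, g}
Tree: B1–B2, B2–B3, B3–B4, B4–B5, B5–B6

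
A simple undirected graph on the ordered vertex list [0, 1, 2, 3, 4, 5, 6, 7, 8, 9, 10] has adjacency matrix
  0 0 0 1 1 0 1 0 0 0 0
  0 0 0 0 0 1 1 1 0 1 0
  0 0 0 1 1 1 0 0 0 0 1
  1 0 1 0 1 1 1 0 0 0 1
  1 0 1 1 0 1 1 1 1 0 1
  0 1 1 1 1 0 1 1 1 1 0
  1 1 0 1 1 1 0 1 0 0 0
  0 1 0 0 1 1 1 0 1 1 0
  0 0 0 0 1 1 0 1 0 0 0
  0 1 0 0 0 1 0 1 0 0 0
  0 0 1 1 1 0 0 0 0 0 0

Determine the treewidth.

3

A width-3 tree decomposition is:
Bags: B1 = {3, 4, 5, 6}  B2 = {2, 3, 4, 5}  B3 = {2, 3, 4, 10}  B4 = {4, 5, 6, 7}  B5 = {4, 5, 7, 8}  B6 = {1, 5, 6, 7}  B7 = {0, 3, 4, 6}  B8 = {1, 5, 7, 9}
Tree: B1–B2, B2–B3, B1–B4, B4–B5, B4–B6, B1–B7, B6–B8
Each bag holds 4 vertices, so the decomposition has width 3, which upper-bounds the treewidth. On the other hand G contains the 4-clique {1, 5, 7, 9}. A clique must lie in a single bag of any decomposition, so no decomposition can have width below 3. Combining the bounds, tw(G) = 3.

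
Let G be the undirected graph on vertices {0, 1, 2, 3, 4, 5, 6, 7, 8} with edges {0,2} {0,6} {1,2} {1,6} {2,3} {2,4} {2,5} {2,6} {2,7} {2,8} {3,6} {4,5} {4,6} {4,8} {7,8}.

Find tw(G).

2

A width-2 tree decomposition is:
Bags: B1 = {2, 4, 8}  B2 = {2, 4, 6}  B3 = {0, 2, 6}  B4 = {2, 3, 6}  B5 = {2, 7, 8}  B6 = {2, 4, 5}  B7 = {1, 2, 6}
Tree: B1–B2, B2–B3, B2–B4, B1–B5, B1–B6, B2–B7
Every bag has size at most 3, so the width is 3 − 1 = 2 and tw(G) ≤ 2. Conversely, {2, 4, 8} is a clique of size 3, and the vertices of any clique must share a bag in every tree decomposition; so some bag has ≥ 3 vertices and tw(G) ≥ 2. Combining the bounds, tw(G) = 2.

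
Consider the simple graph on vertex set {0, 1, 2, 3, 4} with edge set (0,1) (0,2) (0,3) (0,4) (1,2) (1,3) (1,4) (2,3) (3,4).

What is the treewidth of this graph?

A width-3 tree decomposition is:
Bags: B1 = {0, 1, 3, 4}  B2 = {0, 1, 2, 3}
Tree: B1–B2
Each bag holds 4 vertices, so the decomposition has width 3, which upper-bounds the treewidth. Conversely, {0, 1, 2, 3} is a clique of size 4, and the vertices of any clique must share a bag in every tree decomposition; so some bag has ≥ 4 vertices and tw(G) ≥ 3. Combining the bounds, tw(G) = 3.

3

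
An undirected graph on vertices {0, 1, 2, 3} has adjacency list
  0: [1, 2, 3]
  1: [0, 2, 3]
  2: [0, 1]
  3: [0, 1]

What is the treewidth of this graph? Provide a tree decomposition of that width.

Treewidth 2.
One optimal decomposition is:
Bags: B1 = {0, 1, 3}  B2 = {0, 1, 2}
Tree: B1–B2

Every bag has size at most 3, so the width is 3 − 1 = 2 and tw(G) ≤ 2. For the lower bound, the 3 vertices {0, 1, 2} are pairwise adjacent, and any tree decomposition puts a clique entirely inside one bag — forcing width ≥ 2. Therefore the treewidth is 2.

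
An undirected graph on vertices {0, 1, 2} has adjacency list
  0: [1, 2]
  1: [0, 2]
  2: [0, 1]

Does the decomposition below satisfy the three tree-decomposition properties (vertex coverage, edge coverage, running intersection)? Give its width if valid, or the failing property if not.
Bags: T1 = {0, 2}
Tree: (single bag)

No — vertex 1 appears in no bag.

A tree decomposition must satisfy three properties: every vertex lies in some bag; for every edge, both endpoints lie together in some bag; and for every vertex, the bags containing it form a connected subtree. Here vertex 1 appears in no bag, so the decomposition is invalid.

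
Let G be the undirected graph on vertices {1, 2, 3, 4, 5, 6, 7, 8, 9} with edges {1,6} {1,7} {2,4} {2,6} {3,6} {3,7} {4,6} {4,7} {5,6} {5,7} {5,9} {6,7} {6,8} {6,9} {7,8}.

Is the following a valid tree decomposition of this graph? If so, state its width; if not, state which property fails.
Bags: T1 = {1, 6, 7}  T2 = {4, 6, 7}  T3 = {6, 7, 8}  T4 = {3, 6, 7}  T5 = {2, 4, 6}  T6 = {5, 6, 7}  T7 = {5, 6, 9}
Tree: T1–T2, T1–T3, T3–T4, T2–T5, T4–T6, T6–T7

Every vertex of G appears in some bag (union = {1, 2, 3, 4, 5, 6, 7, 8, 9}); every edge is covered by a bag; and for each vertex v the set of bags containing v is connected in the bag tree. The decomposition is therefore valid. The largest bag has 3 vertices, so the width is 2.

Yes; width 2.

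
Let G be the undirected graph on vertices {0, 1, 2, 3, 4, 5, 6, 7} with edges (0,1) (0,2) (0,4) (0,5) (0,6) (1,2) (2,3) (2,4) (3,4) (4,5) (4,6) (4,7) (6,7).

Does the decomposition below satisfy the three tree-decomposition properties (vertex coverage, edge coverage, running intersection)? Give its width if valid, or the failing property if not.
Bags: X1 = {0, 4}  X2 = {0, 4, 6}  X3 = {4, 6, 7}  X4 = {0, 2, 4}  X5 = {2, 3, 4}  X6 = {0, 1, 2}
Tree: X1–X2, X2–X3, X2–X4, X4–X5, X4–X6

A tree decomposition must satisfy three properties: every vertex lies in some bag; for every edge, both endpoints lie together in some bag; and for every vertex, the bags containing it form a connected subtree. Here vertex 5 appears in no bag, so the decomposition is invalid.

No — vertex 5 appears in no bag.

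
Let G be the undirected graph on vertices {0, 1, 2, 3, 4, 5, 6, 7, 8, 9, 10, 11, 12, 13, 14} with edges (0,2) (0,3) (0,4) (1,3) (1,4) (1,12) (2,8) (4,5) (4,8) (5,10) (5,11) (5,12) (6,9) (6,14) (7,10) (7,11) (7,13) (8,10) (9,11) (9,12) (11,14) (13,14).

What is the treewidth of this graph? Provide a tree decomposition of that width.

Treewidth 3.
Bags: B1 = {0, 2, 3, 8}  B2 = {0, 3, 4, 8}  B3 = {1, 3, 4, 8}  B4 = {1, 4, 8, 10}  B5 = {1, 4, 5, 10}  B6 = {1, 5, 10, 12}  B7 = {5, 7, 10, 12}  B8 = {5, 7, 11, 12}  B9 = {7, 9, 11, 12}  B10 = {7, 9, 11, 13}  B11 = {9, 11, 13, 14}  B12 = {6, 9, 13, 14}
Tree: B1–B2, B2–B3, B3–B4, B4–B5, B5–B6, B6–B7, B7–B8, B8–B9, B9–B10, B10–B11, B11–B12

Every bag has size at most 4, so the width is 4 − 1 = 3 and tw(G) ≤ 3. For the lower bound: the 4 vertex sets {0,2,3}, {8}, {4}, {1,5,10,12} are disjoint, each induces a connected subgraph, and every pair is joined by at least one edge of G. Contracting each set to a single vertex therefore yields K_{4} as a minor, and since treewidth is minor-monotone, tw(G) ≥ tw(K_{4}) = 3. Combining the bounds, tw(G) = 3.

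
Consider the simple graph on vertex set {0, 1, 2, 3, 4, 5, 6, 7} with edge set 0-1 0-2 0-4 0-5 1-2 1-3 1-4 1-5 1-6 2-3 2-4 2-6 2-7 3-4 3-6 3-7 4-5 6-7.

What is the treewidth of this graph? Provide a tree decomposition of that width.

Each bag holds 4 vertices, so the decomposition has width 3, which upper-bounds the treewidth. On the other hand G contains the 4-clique {0, 1, 2, 4}. A clique must lie in a single bag of any decomposition, so no decomposition can have width below 3. Therefore the treewidth is 3.

Treewidth 3.
One optimal decomposition is:
Bags: B1 = {0, 1, 2, 4}  B2 = {0, 1, 4, 5}  B3 = {1, 2, 3, 4}  B4 = {1, 2, 3, 6}  B5 = {2, 3, 6, 7}
Tree: B1–B2, B1–B3, B3–B4, B4–B5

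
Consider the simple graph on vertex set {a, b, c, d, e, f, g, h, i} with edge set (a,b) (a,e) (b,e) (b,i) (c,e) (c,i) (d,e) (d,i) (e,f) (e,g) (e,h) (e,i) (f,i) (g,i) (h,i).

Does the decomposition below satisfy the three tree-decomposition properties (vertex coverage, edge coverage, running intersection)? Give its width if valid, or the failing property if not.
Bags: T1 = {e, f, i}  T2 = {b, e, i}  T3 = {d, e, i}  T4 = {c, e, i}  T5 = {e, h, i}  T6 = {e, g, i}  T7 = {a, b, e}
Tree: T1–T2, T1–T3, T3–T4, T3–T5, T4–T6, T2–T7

Vertex coverage: the bags together contain {a, b, c, d, e, f, g, h, i}, the full vertex set. Edge coverage: each edge of G has both endpoints in at least one bag. Running intersection: for every vertex, the bags containing it form a connected subtree. All three properties hold, so this is a valid tree decomposition of width max|bag| − 1 = 2, and hence tw(G) ≤ 2.

Yes; width 2.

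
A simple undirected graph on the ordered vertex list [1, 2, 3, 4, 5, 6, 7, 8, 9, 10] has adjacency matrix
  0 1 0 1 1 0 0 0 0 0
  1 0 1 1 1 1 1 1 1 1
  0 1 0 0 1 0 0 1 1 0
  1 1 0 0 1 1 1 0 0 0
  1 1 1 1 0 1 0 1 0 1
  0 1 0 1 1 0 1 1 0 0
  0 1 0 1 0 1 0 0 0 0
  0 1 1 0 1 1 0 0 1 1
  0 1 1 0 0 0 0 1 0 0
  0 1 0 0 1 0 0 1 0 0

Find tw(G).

3

A width-3 tree decomposition is:
Bags: B1 = {2, 3, 5, 8}  B2 = {2, 5, 6, 8}  B3 = {2, 4, 5, 6}  B4 = {2, 3, 8, 9}  B5 = {2, 5, 8, 10}  B6 = {1, 2, 4, 5}  B7 = {2, 4, 6, 7}
Tree: B1–B2, B2–B3, B1–B4, B1–B5, B3–B6, B3–B7
The largest bag has 4 vertices, giving width 3; this decomposition certifies tw(G) ≤ 3. For the lower bound, the 4 vertices {2, 3, 8, 9} are pairwise adjacent, and any tree decomposition puts a clique entirely inside one bag — forcing width ≥ 3. Combining the bounds, tw(G) = 3.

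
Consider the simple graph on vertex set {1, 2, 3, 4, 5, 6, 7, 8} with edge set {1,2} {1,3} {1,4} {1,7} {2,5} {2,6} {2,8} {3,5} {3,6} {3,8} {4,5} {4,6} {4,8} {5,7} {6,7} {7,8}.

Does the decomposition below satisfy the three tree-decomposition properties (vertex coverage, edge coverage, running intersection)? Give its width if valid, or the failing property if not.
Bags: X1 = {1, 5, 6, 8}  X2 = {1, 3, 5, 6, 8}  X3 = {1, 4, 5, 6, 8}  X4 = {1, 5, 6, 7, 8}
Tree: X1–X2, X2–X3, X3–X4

No — vertex 2 appears in no bag.

A tree decomposition must satisfy three properties: every vertex lies in some bag; for every edge, both endpoints lie together in some bag; and for every vertex, the bags containing it form a connected subtree. Here vertex 2 appears in no bag, so the decomposition is invalid.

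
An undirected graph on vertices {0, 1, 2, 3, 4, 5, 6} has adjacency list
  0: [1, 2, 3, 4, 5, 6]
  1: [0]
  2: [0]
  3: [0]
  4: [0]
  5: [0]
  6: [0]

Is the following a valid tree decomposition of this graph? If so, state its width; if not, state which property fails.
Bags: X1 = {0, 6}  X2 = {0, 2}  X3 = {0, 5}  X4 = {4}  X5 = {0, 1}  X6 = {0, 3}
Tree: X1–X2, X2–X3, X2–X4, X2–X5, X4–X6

No — edge (0,4) lies in no bag.

A tree decomposition must satisfy three properties: every vertex lies in some bag; for every edge, both endpoints lie together in some bag; and for every vertex, the bags containing it form a connected subtree. Here edge (0,4) lies in no bag, so the decomposition is invalid.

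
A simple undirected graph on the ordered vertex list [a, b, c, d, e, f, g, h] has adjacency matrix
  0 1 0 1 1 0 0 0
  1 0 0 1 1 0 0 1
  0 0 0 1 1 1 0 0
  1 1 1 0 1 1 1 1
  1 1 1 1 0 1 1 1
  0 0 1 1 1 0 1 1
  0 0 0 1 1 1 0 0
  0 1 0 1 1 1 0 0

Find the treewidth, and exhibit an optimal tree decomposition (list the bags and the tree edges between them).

Treewidth 3.
Bags: B1 = {c, d, e, f}  B2 = {d, e, f, h}  B3 = {b, d, e, h}  B4 = {a, b, d, e}  B5 = {d, e, f, g}
Tree: B1–B2, B2–B3, B3–B4, B2–B5

Every bag has size at most 4, so the width is 4 − 1 = 3 and tw(G) ≤ 3. Conversely, {a, b, d, e} is a clique of size 4, and the vertices of any clique must share a bag in every tree decomposition; so some bag has ≥ 4 vertices and tw(G) ≥ 3. Therefore the treewidth is 3.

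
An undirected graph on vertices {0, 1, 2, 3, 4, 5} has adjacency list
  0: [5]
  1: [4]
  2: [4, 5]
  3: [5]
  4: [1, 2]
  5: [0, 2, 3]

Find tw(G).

A width-1 tree decomposition is:
Bags: B1 = {2, 5}  B2 = {2, 4}  B3 = {3, 5}  B4 = {0, 5}  B5 = {1, 4}
Tree: B1–B2, B1–B3, B1–B4, B2–B5
Each bag holds 2 vertices, so the decomposition has width 1, which upper-bounds the treewidth. G has an edge, so its treewidth is at least 1. The upper and lower bounds meet at 1, so that is the treewidth.

1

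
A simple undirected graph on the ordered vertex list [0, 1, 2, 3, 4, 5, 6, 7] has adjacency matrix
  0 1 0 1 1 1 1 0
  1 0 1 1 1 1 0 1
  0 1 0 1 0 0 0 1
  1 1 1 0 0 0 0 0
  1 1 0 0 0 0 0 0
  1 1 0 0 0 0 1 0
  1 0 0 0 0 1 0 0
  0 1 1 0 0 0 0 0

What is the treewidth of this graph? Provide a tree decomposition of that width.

Treewidth 2.
Bags: B1 = {0, 1, 5}  B2 = {0, 1, 3}  B3 = {0, 1, 4}  B4 = {1, 2, 3}  B5 = {1, 2, 7}  B6 = {0, 5, 6}
Tree: B1–B2, B1–B3, B2–B4, B4–B5, B1–B6

Every bag has size at most 3, so the width is 3 − 1 = 2 and tw(G) ≤ 2. On the other hand G contains the 3-clique {0, 1, 3}. A clique must lie in a single bag of any decomposition, so no decomposition can have width below 2. Combining the bounds, tw(G) = 2.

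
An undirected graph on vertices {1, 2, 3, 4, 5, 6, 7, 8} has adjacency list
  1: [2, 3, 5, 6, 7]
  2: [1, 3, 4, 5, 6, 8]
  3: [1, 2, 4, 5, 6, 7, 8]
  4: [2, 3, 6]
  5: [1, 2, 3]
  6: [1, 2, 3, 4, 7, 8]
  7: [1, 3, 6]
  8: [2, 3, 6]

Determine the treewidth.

3

A width-3 tree decomposition is:
Bags: B1 = {1, 2, 3, 6}  B2 = {2, 3, 6, 8}  B3 = {1, 3, 6, 7}  B4 = {2, 3, 4, 6}  B5 = {1, 2, 3, 5}
Tree: B1–B2, B1–B3, B1–B4, B1–B5
Every bag has size at most 4, so the width is 4 − 1 = 3 and tw(G) ≤ 3. On the other hand G contains the 4-clique {1, 2, 3, 5}. A clique must lie in a single bag of any decomposition, so no decomposition can have width below 3. Therefore the treewidth is 3.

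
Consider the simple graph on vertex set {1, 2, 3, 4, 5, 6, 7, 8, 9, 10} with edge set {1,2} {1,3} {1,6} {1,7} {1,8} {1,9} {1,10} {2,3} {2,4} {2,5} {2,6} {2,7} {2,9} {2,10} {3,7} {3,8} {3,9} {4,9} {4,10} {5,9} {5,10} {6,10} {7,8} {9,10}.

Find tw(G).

3

A width-3 tree decomposition is:
Bags: B1 = {1, 2, 3, 7}  B2 = {1, 2, 3, 9}  B3 = {1, 3, 7, 8}  B4 = {1, 2, 9, 10}  B5 = {1, 2, 6, 10}  B6 = {2, 5, 9, 10}  B7 = {2, 4, 9, 10}
Tree: B1–B2, B1–B3, B2–B4, B4–B5, B4–B6, B4–B7
Each bag holds 4 vertices, so the decomposition has width 3, which upper-bounds the treewidth. For the lower bound, the 4 vertices {1, 3, 7, 8} are pairwise adjacent, and any tree decomposition puts a clique entirely inside one bag — forcing width ≥ 3. Combining the bounds, tw(G) = 3.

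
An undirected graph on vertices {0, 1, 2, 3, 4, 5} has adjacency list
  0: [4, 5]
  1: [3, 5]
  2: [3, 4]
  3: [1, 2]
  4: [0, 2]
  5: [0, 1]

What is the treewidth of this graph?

2

A width-2 tree decomposition is:
Bags: B1 = {0, 2, 4}  B2 = {0, 2, 5}  B3 = {1, 2, 5}  B4 = {1, 2, 3}
Tree: B1–B2, B2–B3, B3–B4
Every bag has size at most 3, so the width is 3 − 1 = 2 and tw(G) ≤ 2. Since 2–4–0–5–1–3–2 is a cycle in G, G is not acyclic. Forests are exactly the graphs of treewidth ≤ 1, so tw(G) ≥ 2. Combining the bounds, tw(G) = 2.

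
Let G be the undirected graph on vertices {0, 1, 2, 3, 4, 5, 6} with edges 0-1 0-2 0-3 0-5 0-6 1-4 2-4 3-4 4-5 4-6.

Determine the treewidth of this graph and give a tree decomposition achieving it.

Every bag has size at most 3, so the width is 3 − 1 = 2 and tw(G) ≤ 2. Since 0–5–4–6–0 is a cycle in G, G is not acyclic. Forests are exactly the graphs of treewidth ≤ 1, so tw(G) ≥ 2. Hence tw(G) = 2 exactly.

Treewidth 2.
Bags: B1 = {0, 4, 5}  B2 = {0, 4, 6}  B3 = {0, 2, 4}  B4 = {0, 1, 4}  B5 = {0, 3, 4}
Tree: B1–B2, B2–B3, B3–B4, B4–B5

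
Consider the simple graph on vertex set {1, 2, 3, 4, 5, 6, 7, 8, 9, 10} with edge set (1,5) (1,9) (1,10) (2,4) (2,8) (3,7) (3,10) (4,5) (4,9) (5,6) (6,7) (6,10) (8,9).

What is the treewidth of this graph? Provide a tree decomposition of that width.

The largest bag has 3 vertices, giving width 2; this decomposition certifies tw(G) ≤ 2. Since 8–2–4–9–8 is a cycle in G, G is not acyclic. Forests are exactly the graphs of treewidth ≤ 1, so tw(G) ≥ 2. The upper and lower bounds meet at 2, so that is the treewidth.

Treewidth 2.
Bags: B1 = {2, 8, 9}  B2 = {2, 4, 9}  B3 = {1, 4, 9}  B4 = {1, 4, 5}  B5 = {1, 5, 10}  B6 = {5, 6, 10}  B7 = {3, 6, 10}  B8 = {3, 6, 7}
Tree: B1–B2, B2–B3, B3–B4, B4–B5, B5–B6, B6–B7, B7–B8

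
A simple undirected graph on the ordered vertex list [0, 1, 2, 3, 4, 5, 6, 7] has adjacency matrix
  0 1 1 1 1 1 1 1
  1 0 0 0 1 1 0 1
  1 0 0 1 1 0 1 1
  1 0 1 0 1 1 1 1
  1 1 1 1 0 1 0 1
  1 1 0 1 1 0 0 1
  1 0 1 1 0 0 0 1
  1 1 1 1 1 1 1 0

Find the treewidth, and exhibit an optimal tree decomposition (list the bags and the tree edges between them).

Every bag has size at most 5, so the width is 5 − 1 = 4 and tw(G) ≤ 4. Conversely, {0, 1, 4, 5, 7} is a clique of size 5, and the vertices of any clique must share a bag in every tree decomposition; so some bag has ≥ 5 vertices and tw(G) ≥ 4. Therefore the treewidth is 4.

Treewidth 4.
Bags: B1 = {0, 1, 4, 5, 7}  B2 = {0, 3, 4, 5, 7}  B3 = {0, 2, 3, 4, 7}  B4 = {0, 2, 3, 6, 7}
Tree: B1–B2, B2–B3, B3–B4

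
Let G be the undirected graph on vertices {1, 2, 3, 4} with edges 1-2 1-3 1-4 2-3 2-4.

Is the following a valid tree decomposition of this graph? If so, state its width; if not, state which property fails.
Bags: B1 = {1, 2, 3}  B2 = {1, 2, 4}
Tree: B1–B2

Every vertex of G appears in some bag (union = {1, 2, 3, 4}); every edge is covered by a bag; and for each vertex v the set of bags containing v is connected in the bag tree. The decomposition is therefore valid. The largest bag has 3 vertices, so the width is 2.

Yes; width 2.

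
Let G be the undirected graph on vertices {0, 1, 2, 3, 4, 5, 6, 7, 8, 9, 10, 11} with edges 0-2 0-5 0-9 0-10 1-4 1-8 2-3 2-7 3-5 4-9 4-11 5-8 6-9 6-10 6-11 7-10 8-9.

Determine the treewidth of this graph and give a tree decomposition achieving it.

Treewidth 3.
Bags: B1 = {1, 4, 8, 11}  B2 = {4, 8, 9, 11}  B3 = {6, 8, 9, 11}  B4 = {5, 6, 8, 9}  B5 = {0, 5, 6, 9}  B6 = {0, 5, 6, 10}  B7 = {0, 3, 5, 10}  B8 = {0, 2, 3, 10}  B9 = {2, 3, 7, 10}
Tree: B1–B2, B2–B3, B3–B4, B4–B5, B5–B6, B6–B7, B7–B8, B8–B9

Each bag holds 4 vertices, so the decomposition has width 3, which upper-bounds the treewidth. For the lower bound: the 4 vertex sets {1,4,11}, {8}, {9}, {0,5,6,10} are disjoint, each induces a connected subgraph, and every pair is joined by at least one edge of G. Contracting each set to a single vertex therefore yields K_{4} as a minor, and since treewidth is minor-monotone, tw(G) ≥ tw(K_{4}) = 3. Hence tw(G) = 3 exactly.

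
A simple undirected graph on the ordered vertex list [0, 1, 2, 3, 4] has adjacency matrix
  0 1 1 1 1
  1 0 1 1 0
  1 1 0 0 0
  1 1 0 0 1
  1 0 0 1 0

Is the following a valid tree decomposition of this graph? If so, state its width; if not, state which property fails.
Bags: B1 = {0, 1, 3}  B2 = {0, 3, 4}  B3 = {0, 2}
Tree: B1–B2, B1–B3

A tree decomposition must satisfy three properties: every vertex lies in some bag; for every edge, both endpoints lie together in some bag; and for every vertex, the bags containing it form a connected subtree. Here edge (1,2) lies in no bag, so the decomposition is invalid.

No — edge (1,2) lies in no bag.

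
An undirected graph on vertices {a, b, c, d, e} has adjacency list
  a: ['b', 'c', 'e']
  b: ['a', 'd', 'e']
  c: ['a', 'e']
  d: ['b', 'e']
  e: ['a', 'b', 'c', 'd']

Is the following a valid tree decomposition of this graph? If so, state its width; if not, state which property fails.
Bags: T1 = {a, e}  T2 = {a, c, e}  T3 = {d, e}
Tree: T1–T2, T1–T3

A tree decomposition must satisfy three properties: every vertex lies in some bag; for every edge, both endpoints lie together in some bag; and for every vertex, the bags containing it form a connected subtree. Here vertex b appears in no bag, so the decomposition is invalid.

No — vertex b appears in no bag.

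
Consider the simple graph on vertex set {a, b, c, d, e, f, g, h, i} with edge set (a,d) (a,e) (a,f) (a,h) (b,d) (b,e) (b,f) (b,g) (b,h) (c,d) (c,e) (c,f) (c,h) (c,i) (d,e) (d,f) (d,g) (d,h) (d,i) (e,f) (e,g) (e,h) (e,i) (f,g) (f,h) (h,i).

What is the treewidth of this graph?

A width-4 tree decomposition is:
Bags: B1 = {c, d, e, f, h}  B2 = {a, d, e, f, h}  B3 = {c, d, e, h, i}  B4 = {b, d, e, f, h}  B5 = {b, d, e, f, g}
Tree: B1–B2, B1–B3, B1–B4, B4–B5
The largest bag has 5 vertices, giving width 4; this decomposition certifies tw(G) ≤ 4. On the other hand G contains the 5-clique {b, d, e, f, g}. A clique must lie in a single bag of any decomposition, so no decomposition can have width below 4. The upper and lower bounds meet at 4, so that is the treewidth.

4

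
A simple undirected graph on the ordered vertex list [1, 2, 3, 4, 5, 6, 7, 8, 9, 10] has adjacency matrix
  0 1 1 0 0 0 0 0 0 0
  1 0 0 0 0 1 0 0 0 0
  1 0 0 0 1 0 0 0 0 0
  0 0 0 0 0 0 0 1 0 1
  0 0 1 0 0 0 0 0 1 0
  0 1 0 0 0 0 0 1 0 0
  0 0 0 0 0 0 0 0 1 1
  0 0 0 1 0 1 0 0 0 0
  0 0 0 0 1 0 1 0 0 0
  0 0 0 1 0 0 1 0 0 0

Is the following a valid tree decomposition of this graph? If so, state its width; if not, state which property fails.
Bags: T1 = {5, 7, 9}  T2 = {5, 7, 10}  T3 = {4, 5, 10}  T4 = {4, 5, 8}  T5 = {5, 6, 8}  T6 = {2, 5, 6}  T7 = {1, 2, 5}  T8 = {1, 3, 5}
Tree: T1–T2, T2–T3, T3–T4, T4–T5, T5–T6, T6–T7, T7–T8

Every vertex of G appears in some bag (union = {1, 2, 3, 4, 5, 6, 7, 8, 9, 10}); every edge is covered by a bag; and for each vertex v the set of bags containing v is connected in the bag tree. The decomposition is therefore valid. The largest bag has 3 vertices, so the width is 2.

Yes; width 2.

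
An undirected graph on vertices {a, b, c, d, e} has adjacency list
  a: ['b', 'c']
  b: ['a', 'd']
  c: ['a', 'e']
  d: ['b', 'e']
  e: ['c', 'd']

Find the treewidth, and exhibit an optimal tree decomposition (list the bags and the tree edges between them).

Treewidth 2.
One optimal decomposition is:
Bags: B1 = {a, b, c}  B2 = {b, c, e}  B3 = {b, d, e}
Tree: B1–B2, B2–B3

The largest bag has 3 vertices, giving width 2; this decomposition certifies tw(G) ≤ 2. The edges b–a–c–e–d–b form a cycle, so G is not a tree and its treewidth is at least 2. The upper and lower bounds meet at 2, so that is the treewidth.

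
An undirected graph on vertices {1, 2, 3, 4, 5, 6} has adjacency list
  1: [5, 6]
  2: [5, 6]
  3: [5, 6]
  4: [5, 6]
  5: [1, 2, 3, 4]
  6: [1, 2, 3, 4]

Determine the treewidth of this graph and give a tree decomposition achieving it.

The largest bag has 3 vertices, giving width 2; this decomposition certifies tw(G) ≤ 2. The edges 5–2–6–4–5 form a cycle, so G is not a tree and its treewidth is at least 2. Hence tw(G) = 2 exactly.

Treewidth 2.
One such decomposition:
Bags: B1 = {2, 5, 6}  B2 = {4, 5, 6}  B3 = {1, 5, 6}  B4 = {3, 5, 6}
Tree: B1–B2, B2–B3, B3–B4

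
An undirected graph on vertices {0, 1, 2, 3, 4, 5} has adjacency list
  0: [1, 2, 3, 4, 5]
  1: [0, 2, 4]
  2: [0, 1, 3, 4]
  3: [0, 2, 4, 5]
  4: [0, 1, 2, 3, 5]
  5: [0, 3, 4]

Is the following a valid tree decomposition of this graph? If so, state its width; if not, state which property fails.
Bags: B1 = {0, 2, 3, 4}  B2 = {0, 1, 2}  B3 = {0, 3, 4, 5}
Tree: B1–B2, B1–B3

No — edge (4,1) lies in no bag.

A tree decomposition must satisfy three properties: every vertex lies in some bag; for every edge, both endpoints lie together in some bag; and for every vertex, the bags containing it form a connected subtree. Here edge (4,1) lies in no bag, so the decomposition is invalid.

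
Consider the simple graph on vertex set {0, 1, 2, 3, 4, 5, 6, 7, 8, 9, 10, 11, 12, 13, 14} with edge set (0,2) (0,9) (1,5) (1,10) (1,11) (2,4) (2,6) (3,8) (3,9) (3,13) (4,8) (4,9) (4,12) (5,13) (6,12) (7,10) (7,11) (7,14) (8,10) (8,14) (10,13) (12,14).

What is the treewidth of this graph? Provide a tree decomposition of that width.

The largest bag has 4 vertices, giving width 3; this decomposition certifies tw(G) ≤ 3. For the lower bound: the 4 vertex sets {1,5,11}, {13}, {10}, {3,7,8,14} are disjoint, each induces a connected subgraph, and every pair is joined by at least one edge of G. Contracting each set to a single vertex therefore yields K_{4} as a minor, and since treewidth is minor-monotone, tw(G) ≥ tw(K_{4}) = 3. Therefore the treewidth is 3.

Treewidth 3.
One such decomposition:
Bags: B1 = {1, 5, 11, 13}  B2 = {1, 10, 11, 13}  B3 = {7, 10, 11, 13}  B4 = {3, 7, 10, 13}  B5 = {3, 7, 8, 10}  B6 = {3, 7, 8, 14}  B7 = {3, 8, 9, 14}  B8 = {4, 8, 9, 14}  B9 = {4, 9, 12, 14}  B10 = {0, 4, 9, 12}  B11 = {0, 2, 4, 12}  B12 = {0, 2, 6, 12}
Tree: B1–B2, B2–B3, B3–B4, B4–B5, B5–B6, B6–B7, B7–B8, B8–B9, B9–B10, B10–B11, B11–B12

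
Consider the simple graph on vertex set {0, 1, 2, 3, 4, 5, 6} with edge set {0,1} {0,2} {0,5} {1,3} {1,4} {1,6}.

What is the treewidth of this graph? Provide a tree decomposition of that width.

Treewidth 1.
One such decomposition:
Bags: B1 = {0, 1}  B2 = {1, 4}  B3 = {1, 3}  B4 = {1, 6}  B5 = {0, 2}  B6 = {0, 5}
Tree: B1–B2, B1–B3, B3–B4, B1–B5, B1–B6

The largest bag has 2 vertices, giving width 1; this decomposition certifies tw(G) ≤ 1. Any graph with an edge has treewidth ≥ 1, and G has the edge 1–0. Therefore the treewidth is 1.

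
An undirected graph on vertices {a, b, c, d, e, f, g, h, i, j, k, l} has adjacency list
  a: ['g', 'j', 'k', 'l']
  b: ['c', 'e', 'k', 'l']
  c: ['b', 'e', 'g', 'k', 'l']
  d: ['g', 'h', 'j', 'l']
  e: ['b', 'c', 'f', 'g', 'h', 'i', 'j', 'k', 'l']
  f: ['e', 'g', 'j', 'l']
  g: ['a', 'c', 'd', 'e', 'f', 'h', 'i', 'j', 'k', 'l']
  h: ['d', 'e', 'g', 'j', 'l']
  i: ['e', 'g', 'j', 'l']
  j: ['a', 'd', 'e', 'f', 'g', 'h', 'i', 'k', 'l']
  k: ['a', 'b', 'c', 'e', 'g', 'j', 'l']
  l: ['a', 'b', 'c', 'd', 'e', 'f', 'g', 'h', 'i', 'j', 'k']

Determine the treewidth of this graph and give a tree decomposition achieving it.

The largest bag has 5 vertices, giving width 4; this decomposition certifies tw(G) ≤ 4. For the lower bound, the 5 vertices {d, g, h, j, l} are pairwise adjacent, and any tree decomposition puts a clique entirely inside one bag — forcing width ≥ 4. The upper and lower bounds meet at 4, so that is the treewidth.

Treewidth 4.
Bags: B1 = {e, g, h, j, l}  B2 = {e, g, i, j, l}  B3 = {e, f, g, j, l}  B4 = {e, g, j, k, l}  B5 = {d, g, h, j, l}  B6 = {a, g, j, k, l}  B7 = {c, e, g, k, l}  B8 = {b, c, e, k, l}
Tree: B1–B2, B2–B3, B1–B4, B1–B5, B4–B6, B4–B7, B7–B8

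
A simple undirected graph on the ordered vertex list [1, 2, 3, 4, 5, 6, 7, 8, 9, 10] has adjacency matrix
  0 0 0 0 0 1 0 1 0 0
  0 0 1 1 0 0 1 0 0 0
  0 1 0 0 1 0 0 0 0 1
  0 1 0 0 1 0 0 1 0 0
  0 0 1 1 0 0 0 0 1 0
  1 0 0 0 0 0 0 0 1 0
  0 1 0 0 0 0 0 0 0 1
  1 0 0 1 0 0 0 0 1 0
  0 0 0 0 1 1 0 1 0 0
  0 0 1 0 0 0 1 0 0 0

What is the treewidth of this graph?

2

A width-2 tree decomposition is:
Bags: B1 = {1, 6, 9}  B2 = {1, 8, 9}  B3 = {5, 8, 9}  B4 = {4, 5, 8}  B5 = {3, 4, 5}  B6 = {2, 3, 4}  B7 = {2, 3, 10}  B8 = {2, 7, 10}
Tree: B1–B2, B2–B3, B3–B4, B4–B5, B5–B6, B6–B7, B7–B8
Each bag holds 3 vertices, so the decomposition has width 2, which upper-bounds the treewidth. Since 6–1–8–9–6 is a cycle in G, G is not acyclic. Forests are exactly the graphs of treewidth ≤ 1, so tw(G) ≥ 2. Combining the bounds, tw(G) = 2.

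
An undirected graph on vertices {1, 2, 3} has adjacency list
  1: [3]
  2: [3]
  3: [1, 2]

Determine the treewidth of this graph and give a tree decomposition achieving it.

The largest bag has 2 vertices, giving width 1; this decomposition certifies tw(G) ≤ 1. Any graph with an edge has treewidth ≥ 1, and G has the edge 3–1. Therefore the treewidth is 1.

Treewidth 1.
One optimal decomposition is:
Bags: B1 = {1, 3}  B2 = {2, 3}
Tree: B1–B2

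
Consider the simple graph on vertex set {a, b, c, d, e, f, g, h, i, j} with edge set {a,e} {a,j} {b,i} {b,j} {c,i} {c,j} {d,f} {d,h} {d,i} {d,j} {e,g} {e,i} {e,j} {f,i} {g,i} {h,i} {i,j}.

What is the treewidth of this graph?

2

A width-2 tree decomposition is:
Bags: B1 = {e, i, j}  B2 = {a, e, j}  B3 = {d, i, j}  B4 = {e, g, i}  B5 = {c, i, j}  B6 = {d, f, i}  B7 = {d, h, i}  B8 = {b, i, j}
Tree: B1–B2, B1–B3, B1–B4, B3–B5, B3–B6, B3–B7, B5–B8
Each bag holds 3 vertices, so the decomposition has width 2, which upper-bounds the treewidth. On the other hand G contains the 3-clique {a, e, j}. A clique must lie in a single bag of any decomposition, so no decomposition can have width below 2. Hence tw(G) = 2 exactly.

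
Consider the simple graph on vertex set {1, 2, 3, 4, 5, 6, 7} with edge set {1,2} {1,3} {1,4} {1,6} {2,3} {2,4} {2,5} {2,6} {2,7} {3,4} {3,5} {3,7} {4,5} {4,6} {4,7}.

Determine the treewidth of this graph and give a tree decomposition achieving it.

Treewidth 3.
One such decomposition:
Bags: B1 = {2, 3, 4, 5}  B2 = {1, 2, 3, 4}  B3 = {2, 3, 4, 7}  B4 = {1, 2, 4, 6}
Tree: B1–B2, B1–B3, B2–B4

Every bag has size at most 4, so the width is 4 − 1 = 3 and tw(G) ≤ 3. Conversely, {1, 2, 3, 4} is a clique of size 4, and the vertices of any clique must share a bag in every tree decomposition; so some bag has ≥ 4 vertices and tw(G) ≥ 3. Combining the bounds, tw(G) = 3.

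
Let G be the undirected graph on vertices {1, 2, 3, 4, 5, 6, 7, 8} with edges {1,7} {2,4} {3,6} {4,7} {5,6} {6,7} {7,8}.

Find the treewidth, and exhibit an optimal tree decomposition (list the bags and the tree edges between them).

Treewidth 1.
One optimal decomposition is:
Bags: B1 = {7, 8}  B2 = {6, 7}  B3 = {5, 6}  B4 = {3, 6}  B5 = {1, 7}  B6 = {4, 7}  B7 = {2, 4}
Tree: B1–B2, B2–B3, B3–B4, B2–B5, B1–B6, B6–B7

Every bag has size at most 2, so the width is 2 − 1 = 1 and tw(G) ≤ 1. Since G has at least one edge (e.g. 7–8), it is not an edgeless graph, so tw(G) ≥ 1. Therefore the treewidth is 1.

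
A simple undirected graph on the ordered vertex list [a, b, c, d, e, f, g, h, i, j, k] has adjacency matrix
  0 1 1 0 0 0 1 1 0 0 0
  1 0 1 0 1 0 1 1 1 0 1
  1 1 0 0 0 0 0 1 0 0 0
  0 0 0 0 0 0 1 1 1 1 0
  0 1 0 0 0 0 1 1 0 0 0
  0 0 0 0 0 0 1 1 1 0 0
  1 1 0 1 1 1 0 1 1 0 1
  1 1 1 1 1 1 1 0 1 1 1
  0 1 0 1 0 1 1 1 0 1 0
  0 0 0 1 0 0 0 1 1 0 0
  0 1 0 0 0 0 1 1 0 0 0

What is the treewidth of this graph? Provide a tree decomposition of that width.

Treewidth 3.
One optimal decomposition is:
Bags: B1 = {f, g, h, i}  B2 = {d, g, h, i}  B3 = {b, g, h, i}  B4 = {a, b, g, h}  B5 = {b, e, g, h}  B6 = {d, h, i, j}  B7 = {b, g, h, k}  B8 = {a, b, c, h}
Tree: B1–B2, B2–B3, B3–B4, B3–B5, B2–B6, B5–B7, B4–B8

The largest bag has 4 vertices, giving width 3; this decomposition certifies tw(G) ≤ 3. On the other hand G contains the 4-clique {d, g, h, i}. A clique must lie in a single bag of any decomposition, so no decomposition can have width below 3. Hence tw(G) = 3 exactly.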